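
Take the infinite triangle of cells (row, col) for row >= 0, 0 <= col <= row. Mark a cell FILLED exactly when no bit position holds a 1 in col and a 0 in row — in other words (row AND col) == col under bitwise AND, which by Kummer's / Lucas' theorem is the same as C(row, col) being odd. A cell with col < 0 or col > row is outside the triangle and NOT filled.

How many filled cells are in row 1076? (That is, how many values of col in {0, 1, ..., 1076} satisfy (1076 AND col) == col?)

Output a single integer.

1076 in binary = 10000110100
popcount(1076) = number of 1-bits in 10000110100 = 4
A col c satisfies (1076 AND c) == c iff every set bit of c is also set in 1076; each of the 4 set bits of 1076 can independently be on or off in c.
count = 2^4 = 16

Answer: 16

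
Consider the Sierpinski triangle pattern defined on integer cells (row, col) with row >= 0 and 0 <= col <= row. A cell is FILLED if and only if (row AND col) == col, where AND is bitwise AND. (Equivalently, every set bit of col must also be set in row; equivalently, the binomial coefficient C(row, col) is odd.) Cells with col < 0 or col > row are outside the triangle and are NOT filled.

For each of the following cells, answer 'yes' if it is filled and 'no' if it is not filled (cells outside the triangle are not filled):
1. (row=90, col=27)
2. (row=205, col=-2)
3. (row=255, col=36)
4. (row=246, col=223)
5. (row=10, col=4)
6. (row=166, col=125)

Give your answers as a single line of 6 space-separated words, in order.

Answer: no no yes no no no

Derivation:
(90,27): row=0b1011010, col=0b11011, row AND col = 0b11010 = 26; 26 != 27 -> empty
(205,-2): col outside [0, 205] -> not filled
(255,36): row=0b11111111, col=0b100100, row AND col = 0b100100 = 36; 36 == 36 -> filled
(246,223): row=0b11110110, col=0b11011111, row AND col = 0b11010110 = 214; 214 != 223 -> empty
(10,4): row=0b1010, col=0b100, row AND col = 0b0 = 0; 0 != 4 -> empty
(166,125): row=0b10100110, col=0b1111101, row AND col = 0b100100 = 36; 36 != 125 -> empty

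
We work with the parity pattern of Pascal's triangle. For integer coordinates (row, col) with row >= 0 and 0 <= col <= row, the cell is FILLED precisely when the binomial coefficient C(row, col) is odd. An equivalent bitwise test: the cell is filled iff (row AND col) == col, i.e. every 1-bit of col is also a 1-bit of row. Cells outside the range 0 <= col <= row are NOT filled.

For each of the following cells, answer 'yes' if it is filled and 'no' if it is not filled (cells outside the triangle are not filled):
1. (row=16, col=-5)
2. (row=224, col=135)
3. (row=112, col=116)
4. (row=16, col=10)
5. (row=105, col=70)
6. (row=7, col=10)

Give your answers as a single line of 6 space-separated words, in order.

(16,-5): col outside [0, 16] -> not filled
(224,135): row=0b11100000, col=0b10000111, row AND col = 0b10000000 = 128; 128 != 135 -> empty
(112,116): col outside [0, 112] -> not filled
(16,10): row=0b10000, col=0b1010, row AND col = 0b0 = 0; 0 != 10 -> empty
(105,70): row=0b1101001, col=0b1000110, row AND col = 0b1000000 = 64; 64 != 70 -> empty
(7,10): col outside [0, 7] -> not filled

Answer: no no no no no no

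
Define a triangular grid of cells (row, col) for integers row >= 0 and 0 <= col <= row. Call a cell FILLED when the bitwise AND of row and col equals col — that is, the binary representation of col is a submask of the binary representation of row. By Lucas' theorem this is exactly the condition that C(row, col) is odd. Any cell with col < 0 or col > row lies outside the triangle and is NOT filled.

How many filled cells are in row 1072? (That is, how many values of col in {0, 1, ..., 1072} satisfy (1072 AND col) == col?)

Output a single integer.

Answer: 8

Derivation:
1072 in binary = 10000110000
popcount(1072) = number of 1-bits in 10000110000 = 3
A col c satisfies (1072 AND c) == c iff every set bit of c is also set in 1072; each of the 3 set bits of 1072 can independently be on or off in c.
count = 2^3 = 8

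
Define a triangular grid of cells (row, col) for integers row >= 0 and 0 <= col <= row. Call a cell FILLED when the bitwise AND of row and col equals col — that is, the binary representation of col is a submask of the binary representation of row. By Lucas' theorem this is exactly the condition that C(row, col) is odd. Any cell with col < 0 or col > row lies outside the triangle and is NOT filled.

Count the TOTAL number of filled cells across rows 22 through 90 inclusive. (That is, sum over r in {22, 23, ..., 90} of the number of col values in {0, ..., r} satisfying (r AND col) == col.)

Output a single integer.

Answer: 928

Derivation:
r22=10110 pc3: +8 =8
r23=10111 pc4: +16 =24
r24=11000 pc2: +4 =28
r25=11001 pc3: +8 =36
r26=11010 pc3: +8 =44
r27=11011 pc4: +16 =60
r28=11100 pc3: +8 =68
r29=11101 pc4: +16 =84
r30=11110 pc4: +16 =100
r31=11111 pc5: +32 =132
r32=100000 pc1: +2 =134
r33=100001 pc2: +4 =138
r34=100010 pc2: +4 =142
r35=100011 pc3: +8 =150
r36=100100 pc2: +4 =154
r37=100101 pc3: +8 =162
r38=100110 pc3: +8 =170
r39=100111 pc4: +16 =186
r40=101000 pc2: +4 =190
r41=101001 pc3: +8 =198
r42=101010 pc3: +8 =206
r43=101011 pc4: +16 =222
r44=101100 pc3: +8 =230
r45=101101 pc4: +16 =246
r46=101110 pc4: +16 =262
r47=101111 pc5: +32 =294
r48=110000 pc2: +4 =298
r49=110001 pc3: +8 =306
r50=110010 pc3: +8 =314
r51=110011 pc4: +16 =330
r52=110100 pc3: +8 =338
r53=110101 pc4: +16 =354
r54=110110 pc4: +16 =370
r55=110111 pc5: +32 =402
r56=111000 pc3: +8 =410
r57=111001 pc4: +16 =426
r58=111010 pc4: +16 =442
r59=111011 pc5: +32 =474
r60=111100 pc4: +16 =490
r61=111101 pc5: +32 =522
r62=111110 pc5: +32 =554
r63=111111 pc6: +64 =618
r64=1000000 pc1: +2 =620
r65=1000001 pc2: +4 =624
r66=1000010 pc2: +4 =628
r67=1000011 pc3: +8 =636
r68=1000100 pc2: +4 =640
r69=1000101 pc3: +8 =648
r70=1000110 pc3: +8 =656
r71=1000111 pc4: +16 =672
r72=1001000 pc2: +4 =676
r73=1001001 pc3: +8 =684
r74=1001010 pc3: +8 =692
r75=1001011 pc4: +16 =708
r76=1001100 pc3: +8 =716
r77=1001101 pc4: +16 =732
r78=1001110 pc4: +16 =748
r79=1001111 pc5: +32 =780
r80=1010000 pc2: +4 =784
r81=1010001 pc3: +8 =792
r82=1010010 pc3: +8 =800
r83=1010011 pc4: +16 =816
r84=1010100 pc3: +8 =824
r85=1010101 pc4: +16 =840
r86=1010110 pc4: +16 =856
r87=1010111 pc5: +32 =888
r88=1011000 pc3: +8 =896
r89=1011001 pc4: +16 =912
r90=1011010 pc4: +16 =928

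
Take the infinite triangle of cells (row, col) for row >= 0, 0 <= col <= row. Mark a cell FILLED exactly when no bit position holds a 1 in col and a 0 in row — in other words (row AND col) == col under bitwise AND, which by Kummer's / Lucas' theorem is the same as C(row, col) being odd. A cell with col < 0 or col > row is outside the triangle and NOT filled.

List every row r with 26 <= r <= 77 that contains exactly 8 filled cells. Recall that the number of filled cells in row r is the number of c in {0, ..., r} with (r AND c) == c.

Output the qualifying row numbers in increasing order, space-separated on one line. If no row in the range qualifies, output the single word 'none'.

Row r has 2^popcount(r) filled cells, so we need popcount(r) = log2(8) = 3.
Scan r = 26..77 and keep those with exactly 3 one-bits:
r=26=11010 popcount=3 -> KEEP
r=27=11011 popcount=4 -> skip
r=28=11100 popcount=3 -> KEEP
r=29=11101 popcount=4 -> skip
r=30=11110 popcount=4 -> skip
r=31=11111 popcount=5 -> skip
r=32=100000 popcount=1 -> skip
r=33=100001 popcount=2 -> skip
r=34=100010 popcount=2 -> skip
r=35=100011 popcount=3 -> KEEP
r=36=100100 popcount=2 -> skip
r=37=100101 popcount=3 -> KEEP
r=38=100110 popcount=3 -> KEEP
r=39=100111 popcount=4 -> skip
r=40=101000 popcount=2 -> skip
r=41=101001 popcount=3 -> KEEP
r=42=101010 popcount=3 -> KEEP
r=43=101011 popcount=4 -> skip
r=44=101100 popcount=3 -> KEEP
r=45=101101 popcount=4 -> skip
r=46=101110 popcount=4 -> skip
r=47=101111 popcount=5 -> skip
r=48=110000 popcount=2 -> skip
r=49=110001 popcount=3 -> KEEP
r=50=110010 popcount=3 -> KEEP
r=51=110011 popcount=4 -> skip
r=52=110100 popcount=3 -> KEEP
r=53=110101 popcount=4 -> skip
r=54=110110 popcount=4 -> skip
r=55=110111 popcount=5 -> skip
r=56=111000 popcount=3 -> KEEP
r=57=111001 popcount=4 -> skip
r=58=111010 popcount=4 -> skip
r=59=111011 popcount=5 -> skip
r=60=111100 popcount=4 -> skip
r=61=111101 popcount=5 -> skip
r=62=111110 popcount=5 -> skip
r=63=111111 popcount=6 -> skip
r=64=1000000 popcount=1 -> skip
r=65=1000001 popcount=2 -> skip
r=66=1000010 popcount=2 -> skip
r=67=1000011 popcount=3 -> KEEP
r=68=1000100 popcount=2 -> skip
r=69=1000101 popcount=3 -> KEEP
r=70=1000110 popcount=3 -> KEEP
r=71=1000111 popcount=4 -> skip
r=72=1001000 popcount=2 -> skip
r=73=1001001 popcount=3 -> KEEP
r=74=1001010 popcount=3 -> KEEP
r=75=1001011 popcount=4 -> skip
r=76=1001100 popcount=3 -> KEEP
r=77=1001101 popcount=4 -> skip
Kept rows: 26 28 35 37 38 41 42 44 49 50 52 56 67 69 70 73 74 76

Answer: 26 28 35 37 38 41 42 44 49 50 52 56 67 69 70 73 74 76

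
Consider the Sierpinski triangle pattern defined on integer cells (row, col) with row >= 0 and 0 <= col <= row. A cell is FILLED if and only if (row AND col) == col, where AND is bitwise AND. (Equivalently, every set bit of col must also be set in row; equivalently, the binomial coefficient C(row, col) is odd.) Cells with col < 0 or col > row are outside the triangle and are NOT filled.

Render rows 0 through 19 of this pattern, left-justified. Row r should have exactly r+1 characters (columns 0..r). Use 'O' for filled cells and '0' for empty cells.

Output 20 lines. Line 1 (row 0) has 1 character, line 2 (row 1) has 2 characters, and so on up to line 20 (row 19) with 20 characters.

r0=0: O
r1=1: OO
r2=10: O0O
r3=11: OOOO
r4=100: O000O
r5=101: OO00OO
r6=110: O0O0O0O
r7=111: OOOOOOOO
r8=1000: O0000000O
r9=1001: OO000000OO
r10=1010: O0O00000O0O
r11=1011: OOOO0000OOOO
r12=1100: O000O000O000O
r13=1101: OO00OO00OO00OO
r14=1110: O0O0O0O0O0O0O0O
r15=1111: OOOOOOOOOOOOOOOO
r16=10000: O000000000000000O
r17=10001: OO00000000000000OO
r18=10010: O0O0000000000000O0O
r19=10011: OOOO000000000000OOOO

Answer: O
OO
O0O
OOOO
O000O
OO00OO
O0O0O0O
OOOOOOOO
O0000000O
OO000000OO
O0O00000O0O
OOOO0000OOOO
O000O000O000O
OO00OO00OO00OO
O0O0O0O0O0O0O0O
OOOOOOOOOOOOOOOO
O000000000000000O
OO00000000000000OO
O0O0000000000000O0O
OOOO000000000000OOOO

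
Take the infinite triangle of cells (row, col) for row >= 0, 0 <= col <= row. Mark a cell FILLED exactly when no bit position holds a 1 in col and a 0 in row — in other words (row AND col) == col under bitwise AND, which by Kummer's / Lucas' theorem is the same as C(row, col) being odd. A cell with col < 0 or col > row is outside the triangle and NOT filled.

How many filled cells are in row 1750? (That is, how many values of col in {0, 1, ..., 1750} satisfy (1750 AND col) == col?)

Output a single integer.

1750 in binary = 11011010110
popcount(1750) = number of 1-bits in 11011010110 = 7
A col c satisfies (1750 AND c) == c iff every set bit of c is also set in 1750; each of the 7 set bits of 1750 can independently be on or off in c.
count = 2^7 = 128

Answer: 128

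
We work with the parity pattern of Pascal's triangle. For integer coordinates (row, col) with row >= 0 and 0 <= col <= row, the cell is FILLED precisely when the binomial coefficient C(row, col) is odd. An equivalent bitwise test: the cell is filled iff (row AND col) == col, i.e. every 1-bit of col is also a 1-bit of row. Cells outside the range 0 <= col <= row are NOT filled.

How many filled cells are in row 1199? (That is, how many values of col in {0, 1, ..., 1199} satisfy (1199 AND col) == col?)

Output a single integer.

Answer: 128

Derivation:
1199 in binary = 10010101111
popcount(1199) = number of 1-bits in 10010101111 = 7
A col c satisfies (1199 AND c) == c iff every set bit of c is also set in 1199; each of the 7 set bits of 1199 can independently be on or off in c.
count = 2^7 = 128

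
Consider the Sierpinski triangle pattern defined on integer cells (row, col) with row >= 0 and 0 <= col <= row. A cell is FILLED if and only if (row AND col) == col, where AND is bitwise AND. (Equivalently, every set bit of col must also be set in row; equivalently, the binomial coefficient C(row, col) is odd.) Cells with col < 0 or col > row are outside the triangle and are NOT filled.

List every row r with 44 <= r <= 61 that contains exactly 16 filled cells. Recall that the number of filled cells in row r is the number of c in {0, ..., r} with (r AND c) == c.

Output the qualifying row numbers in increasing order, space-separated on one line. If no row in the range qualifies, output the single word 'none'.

Answer: 45 46 51 53 54 57 58 60

Derivation:
Row r has 2^popcount(r) filled cells, so we need popcount(r) = log2(16) = 4.
Scan r = 44..61 and keep those with exactly 4 one-bits:
r=44=101100 popcount=3 -> skip
r=45=101101 popcount=4 -> KEEP
r=46=101110 popcount=4 -> KEEP
r=47=101111 popcount=5 -> skip
r=48=110000 popcount=2 -> skip
r=49=110001 popcount=3 -> skip
r=50=110010 popcount=3 -> skip
r=51=110011 popcount=4 -> KEEP
r=52=110100 popcount=3 -> skip
r=53=110101 popcount=4 -> KEEP
r=54=110110 popcount=4 -> KEEP
r=55=110111 popcount=5 -> skip
r=56=111000 popcount=3 -> skip
r=57=111001 popcount=4 -> KEEP
r=58=111010 popcount=4 -> KEEP
r=59=111011 popcount=5 -> skip
r=60=111100 popcount=4 -> KEEP
r=61=111101 popcount=5 -> skip
Kept rows: 45 46 51 53 54 57 58 60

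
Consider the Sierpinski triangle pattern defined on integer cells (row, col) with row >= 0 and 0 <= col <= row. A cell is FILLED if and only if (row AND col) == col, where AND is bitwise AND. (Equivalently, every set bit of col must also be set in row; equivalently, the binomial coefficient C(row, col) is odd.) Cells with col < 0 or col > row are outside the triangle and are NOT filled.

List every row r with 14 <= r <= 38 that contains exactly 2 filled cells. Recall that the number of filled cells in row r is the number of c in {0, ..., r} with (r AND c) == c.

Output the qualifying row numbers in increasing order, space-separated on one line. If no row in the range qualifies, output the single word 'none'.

Answer: 16 32

Derivation:
Row r has 2^popcount(r) filled cells, so we need popcount(r) = log2(2) = 1.
Scan r = 14..38 and keep those with exactly 1 one-bits:
r=14=1110 popcount=3 -> skip
r=15=1111 popcount=4 -> skip
r=16=10000 popcount=1 -> KEEP
r=17=10001 popcount=2 -> skip
r=18=10010 popcount=2 -> skip
r=19=10011 popcount=3 -> skip
r=20=10100 popcount=2 -> skip
r=21=10101 popcount=3 -> skip
r=22=10110 popcount=3 -> skip
r=23=10111 popcount=4 -> skip
r=24=11000 popcount=2 -> skip
r=25=11001 popcount=3 -> skip
r=26=11010 popcount=3 -> skip
r=27=11011 popcount=4 -> skip
r=28=11100 popcount=3 -> skip
r=29=11101 popcount=4 -> skip
r=30=11110 popcount=4 -> skip
r=31=11111 popcount=5 -> skip
r=32=100000 popcount=1 -> KEEP
r=33=100001 popcount=2 -> skip
r=34=100010 popcount=2 -> skip
r=35=100011 popcount=3 -> skip
r=36=100100 popcount=2 -> skip
r=37=100101 popcount=3 -> skip
r=38=100110 popcount=3 -> skip
Kept rows: 16 32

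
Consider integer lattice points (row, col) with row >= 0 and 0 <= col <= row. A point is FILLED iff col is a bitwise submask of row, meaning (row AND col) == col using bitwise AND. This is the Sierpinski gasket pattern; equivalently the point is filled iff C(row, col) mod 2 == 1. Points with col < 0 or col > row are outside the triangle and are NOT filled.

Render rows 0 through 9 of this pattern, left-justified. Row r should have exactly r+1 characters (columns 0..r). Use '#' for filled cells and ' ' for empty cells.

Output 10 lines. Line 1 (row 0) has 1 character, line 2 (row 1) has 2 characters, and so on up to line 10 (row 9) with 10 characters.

r0=0: #
r1=1: ##
r2=10: # #
r3=11: ####
r4=100: #   #
r5=101: ##  ##
r6=110: # # # #
r7=111: ########
r8=1000: #       #
r9=1001: ##      ##

Answer: #
##
# #
####
#   #
##  ##
# # # #
########
#       #
##      ##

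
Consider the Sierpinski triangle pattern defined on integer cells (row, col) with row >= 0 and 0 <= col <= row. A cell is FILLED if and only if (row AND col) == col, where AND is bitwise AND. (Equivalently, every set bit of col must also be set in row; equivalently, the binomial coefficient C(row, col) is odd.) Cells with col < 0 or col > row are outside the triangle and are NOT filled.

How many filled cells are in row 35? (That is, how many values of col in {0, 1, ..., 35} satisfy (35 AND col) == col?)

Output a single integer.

Answer: 8

Derivation:
35 in binary = 100011
popcount(35) = number of 1-bits in 100011 = 3
A col c satisfies (35 AND c) == c iff every set bit of c is also set in 35; each of the 3 set bits of 35 can independently be on or off in c.
count = 2^3 = 8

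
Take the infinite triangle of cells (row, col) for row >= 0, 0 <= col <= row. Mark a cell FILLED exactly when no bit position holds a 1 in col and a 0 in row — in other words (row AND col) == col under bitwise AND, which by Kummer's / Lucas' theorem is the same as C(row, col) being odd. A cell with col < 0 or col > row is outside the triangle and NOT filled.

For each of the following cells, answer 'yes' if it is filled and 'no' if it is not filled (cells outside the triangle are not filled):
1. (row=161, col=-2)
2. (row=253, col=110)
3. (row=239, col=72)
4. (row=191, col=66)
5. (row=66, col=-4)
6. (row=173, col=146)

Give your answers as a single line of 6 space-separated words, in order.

Answer: no no yes no no no

Derivation:
(161,-2): col outside [0, 161] -> not filled
(253,110): row=0b11111101, col=0b1101110, row AND col = 0b1101100 = 108; 108 != 110 -> empty
(239,72): row=0b11101111, col=0b1001000, row AND col = 0b1001000 = 72; 72 == 72 -> filled
(191,66): row=0b10111111, col=0b1000010, row AND col = 0b10 = 2; 2 != 66 -> empty
(66,-4): col outside [0, 66] -> not filled
(173,146): row=0b10101101, col=0b10010010, row AND col = 0b10000000 = 128; 128 != 146 -> empty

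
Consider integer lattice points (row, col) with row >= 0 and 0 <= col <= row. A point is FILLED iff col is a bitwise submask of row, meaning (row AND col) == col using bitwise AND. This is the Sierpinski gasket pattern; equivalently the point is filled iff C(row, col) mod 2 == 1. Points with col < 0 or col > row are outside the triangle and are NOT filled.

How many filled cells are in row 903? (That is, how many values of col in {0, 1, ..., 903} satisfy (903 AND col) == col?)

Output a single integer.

903 in binary = 1110000111
popcount(903) = number of 1-bits in 1110000111 = 6
A col c satisfies (903 AND c) == c iff every set bit of c is also set in 903; each of the 6 set bits of 903 can independently be on or off in c.
count = 2^6 = 64

Answer: 64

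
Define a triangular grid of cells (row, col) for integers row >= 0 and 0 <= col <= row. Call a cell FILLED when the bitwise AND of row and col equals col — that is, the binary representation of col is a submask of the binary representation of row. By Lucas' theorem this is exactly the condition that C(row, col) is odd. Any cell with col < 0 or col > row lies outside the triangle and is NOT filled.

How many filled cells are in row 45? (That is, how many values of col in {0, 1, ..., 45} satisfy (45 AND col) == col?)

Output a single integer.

45 in binary = 101101
popcount(45) = number of 1-bits in 101101 = 4
A col c satisfies (45 AND c) == c iff every set bit of c is also set in 45; each of the 4 set bits of 45 can independently be on or off in c.
count = 2^4 = 16

Answer: 16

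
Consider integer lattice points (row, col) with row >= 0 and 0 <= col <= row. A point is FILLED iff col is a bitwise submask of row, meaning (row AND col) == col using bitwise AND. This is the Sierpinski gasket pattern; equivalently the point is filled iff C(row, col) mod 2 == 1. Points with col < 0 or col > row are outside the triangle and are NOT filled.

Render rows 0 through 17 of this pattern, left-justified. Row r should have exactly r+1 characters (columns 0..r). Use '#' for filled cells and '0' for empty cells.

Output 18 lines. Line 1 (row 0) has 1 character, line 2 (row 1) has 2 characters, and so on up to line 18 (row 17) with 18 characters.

Answer: #
##
#0#
####
#000#
##00##
#0#0#0#
########
#0000000#
##000000##
#0#00000#0#
####0000####
#000#000#000#
##00##00##00##
#0#0#0#0#0#0#0#
################
#000000000000000#
##00000000000000##

Derivation:
r0=0: #
r1=1: ##
r2=10: #0#
r3=11: ####
r4=100: #000#
r5=101: ##00##
r6=110: #0#0#0#
r7=111: ########
r8=1000: #0000000#
r9=1001: ##000000##
r10=1010: #0#00000#0#
r11=1011: ####0000####
r12=1100: #000#000#000#
r13=1101: ##00##00##00##
r14=1110: #0#0#0#0#0#0#0#
r15=1111: ################
r16=10000: #000000000000000#
r17=10001: ##00000000000000##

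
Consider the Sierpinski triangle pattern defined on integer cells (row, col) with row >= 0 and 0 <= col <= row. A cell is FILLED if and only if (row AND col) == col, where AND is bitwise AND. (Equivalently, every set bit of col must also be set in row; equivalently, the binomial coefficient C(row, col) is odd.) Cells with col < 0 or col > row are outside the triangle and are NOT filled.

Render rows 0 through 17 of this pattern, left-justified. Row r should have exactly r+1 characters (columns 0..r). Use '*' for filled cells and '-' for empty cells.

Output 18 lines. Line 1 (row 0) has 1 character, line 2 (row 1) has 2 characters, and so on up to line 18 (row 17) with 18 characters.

r0=0: *
r1=1: **
r2=10: *-*
r3=11: ****
r4=100: *---*
r5=101: **--**
r6=110: *-*-*-*
r7=111: ********
r8=1000: *-------*
r9=1001: **------**
r10=1010: *-*-----*-*
r11=1011: ****----****
r12=1100: *---*---*---*
r13=1101: **--**--**--**
r14=1110: *-*-*-*-*-*-*-*
r15=1111: ****************
r16=10000: *---------------*
r17=10001: **--------------**

Answer: *
**
*-*
****
*---*
**--**
*-*-*-*
********
*-------*
**------**
*-*-----*-*
****----****
*---*---*---*
**--**--**--**
*-*-*-*-*-*-*-*
****************
*---------------*
**--------------**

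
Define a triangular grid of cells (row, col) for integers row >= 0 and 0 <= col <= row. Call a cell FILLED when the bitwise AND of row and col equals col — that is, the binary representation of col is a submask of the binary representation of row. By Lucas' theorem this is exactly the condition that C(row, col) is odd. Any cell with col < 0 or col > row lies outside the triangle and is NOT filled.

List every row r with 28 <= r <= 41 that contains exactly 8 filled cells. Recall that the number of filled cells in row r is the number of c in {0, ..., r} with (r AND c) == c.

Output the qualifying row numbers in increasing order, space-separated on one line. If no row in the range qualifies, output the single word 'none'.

Answer: 28 35 37 38 41

Derivation:
Row r has 2^popcount(r) filled cells, so we need popcount(r) = log2(8) = 3.
Scan r = 28..41 and keep those with exactly 3 one-bits:
r=28=11100 popcount=3 -> KEEP
r=29=11101 popcount=4 -> skip
r=30=11110 popcount=4 -> skip
r=31=11111 popcount=5 -> skip
r=32=100000 popcount=1 -> skip
r=33=100001 popcount=2 -> skip
r=34=100010 popcount=2 -> skip
r=35=100011 popcount=3 -> KEEP
r=36=100100 popcount=2 -> skip
r=37=100101 popcount=3 -> KEEP
r=38=100110 popcount=3 -> KEEP
r=39=100111 popcount=4 -> skip
r=40=101000 popcount=2 -> skip
r=41=101001 popcount=3 -> KEEP
Kept rows: 28 35 37 38 41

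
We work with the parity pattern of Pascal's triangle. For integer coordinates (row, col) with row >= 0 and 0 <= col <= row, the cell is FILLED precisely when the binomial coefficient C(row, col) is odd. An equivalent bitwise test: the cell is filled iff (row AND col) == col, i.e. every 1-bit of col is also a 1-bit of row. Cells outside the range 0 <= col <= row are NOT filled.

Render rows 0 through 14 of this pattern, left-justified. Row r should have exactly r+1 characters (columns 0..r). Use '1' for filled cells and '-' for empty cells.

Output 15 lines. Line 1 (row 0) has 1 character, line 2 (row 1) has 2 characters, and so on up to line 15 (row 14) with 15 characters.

Answer: 1
11
1-1
1111
1---1
11--11
1-1-1-1
11111111
1-------1
11------11
1-1-----1-1
1111----1111
1---1---1---1
11--11--11--11
1-1-1-1-1-1-1-1

Derivation:
r0=0: 1
r1=1: 11
r2=10: 1-1
r3=11: 1111
r4=100: 1---1
r5=101: 11--11
r6=110: 1-1-1-1
r7=111: 11111111
r8=1000: 1-------1
r9=1001: 11------11
r10=1010: 1-1-----1-1
r11=1011: 1111----1111
r12=1100: 1---1---1---1
r13=1101: 11--11--11--11
r14=1110: 1-1-1-1-1-1-1-1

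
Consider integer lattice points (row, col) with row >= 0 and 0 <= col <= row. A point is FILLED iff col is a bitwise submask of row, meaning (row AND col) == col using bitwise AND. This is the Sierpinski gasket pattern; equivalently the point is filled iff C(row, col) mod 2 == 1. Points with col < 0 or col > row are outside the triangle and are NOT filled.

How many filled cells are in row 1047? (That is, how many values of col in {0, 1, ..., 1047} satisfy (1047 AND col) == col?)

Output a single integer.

Answer: 32

Derivation:
1047 in binary = 10000010111
popcount(1047) = number of 1-bits in 10000010111 = 5
A col c satisfies (1047 AND c) == c iff every set bit of c is also set in 1047; each of the 5 set bits of 1047 can independently be on or off in c.
count = 2^5 = 32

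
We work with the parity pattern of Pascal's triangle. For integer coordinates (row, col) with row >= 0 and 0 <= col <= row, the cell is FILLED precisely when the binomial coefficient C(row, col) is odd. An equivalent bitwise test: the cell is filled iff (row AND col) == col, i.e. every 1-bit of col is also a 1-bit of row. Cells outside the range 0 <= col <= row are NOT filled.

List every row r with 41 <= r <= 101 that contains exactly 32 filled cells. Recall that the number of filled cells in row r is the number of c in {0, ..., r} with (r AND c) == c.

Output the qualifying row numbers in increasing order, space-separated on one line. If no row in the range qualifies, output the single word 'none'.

Answer: 47 55 59 61 62 79 87 91 93 94

Derivation:
Row r has 2^popcount(r) filled cells, so we need popcount(r) = log2(32) = 5.
Scan r = 41..101 and keep those with exactly 5 one-bits:
r=41=101001 popcount=3 -> skip
r=42=101010 popcount=3 -> skip
r=43=101011 popcount=4 -> skip
r=44=101100 popcount=3 -> skip
r=45=101101 popcount=4 -> skip
r=46=101110 popcount=4 -> skip
r=47=101111 popcount=5 -> KEEP
r=48=110000 popcount=2 -> skip
r=49=110001 popcount=3 -> skip
r=50=110010 popcount=3 -> skip
r=51=110011 popcount=4 -> skip
r=52=110100 popcount=3 -> skip
r=53=110101 popcount=4 -> skip
r=54=110110 popcount=4 -> skip
r=55=110111 popcount=5 -> KEEP
r=56=111000 popcount=3 -> skip
r=57=111001 popcount=4 -> skip
r=58=111010 popcount=4 -> skip
r=59=111011 popcount=5 -> KEEP
r=60=111100 popcount=4 -> skip
r=61=111101 popcount=5 -> KEEP
r=62=111110 popcount=5 -> KEEP
r=63=111111 popcount=6 -> skip
r=64=1000000 popcount=1 -> skip
r=65=1000001 popcount=2 -> skip
r=66=1000010 popcount=2 -> skip
r=67=1000011 popcount=3 -> skip
r=68=1000100 popcount=2 -> skip
r=69=1000101 popcount=3 -> skip
r=70=1000110 popcount=3 -> skip
r=71=1000111 popcount=4 -> skip
r=72=1001000 popcount=2 -> skip
r=73=1001001 popcount=3 -> skip
r=74=1001010 popcount=3 -> skip
r=75=1001011 popcount=4 -> skip
r=76=1001100 popcount=3 -> skip
r=77=1001101 popcount=4 -> skip
r=78=1001110 popcount=4 -> skip
r=79=1001111 popcount=5 -> KEEP
r=80=1010000 popcount=2 -> skip
r=81=1010001 popcount=3 -> skip
r=82=1010010 popcount=3 -> skip
r=83=1010011 popcount=4 -> skip
r=84=1010100 popcount=3 -> skip
r=85=1010101 popcount=4 -> skip
r=86=1010110 popcount=4 -> skip
r=87=1010111 popcount=5 -> KEEP
r=88=1011000 popcount=3 -> skip
r=89=1011001 popcount=4 -> skip
r=90=1011010 popcount=4 -> skip
r=91=1011011 popcount=5 -> KEEP
r=92=1011100 popcount=4 -> skip
r=93=1011101 popcount=5 -> KEEP
r=94=1011110 popcount=5 -> KEEP
r=95=1011111 popcount=6 -> skip
r=96=1100000 popcount=2 -> skip
r=97=1100001 popcount=3 -> skip
r=98=1100010 popcount=3 -> skip
r=99=1100011 popcount=4 -> skip
r=100=1100100 popcount=3 -> skip
r=101=1100101 popcount=4 -> skip
Kept rows: 47 55 59 61 62 79 87 91 93 94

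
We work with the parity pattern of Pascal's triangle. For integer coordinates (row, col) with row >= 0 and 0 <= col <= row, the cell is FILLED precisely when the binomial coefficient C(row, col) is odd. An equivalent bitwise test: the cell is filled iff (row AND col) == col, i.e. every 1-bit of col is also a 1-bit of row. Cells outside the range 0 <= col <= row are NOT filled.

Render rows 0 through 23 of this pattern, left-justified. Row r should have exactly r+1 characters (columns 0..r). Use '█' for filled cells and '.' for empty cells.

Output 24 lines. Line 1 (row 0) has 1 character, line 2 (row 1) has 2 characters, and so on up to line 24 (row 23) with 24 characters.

Answer: █
██
█.█
████
█...█
██..██
█.█.█.█
████████
█.......█
██......██
█.█.....█.█
████....████
█...█...█...█
██..██..██..██
█.█.█.█.█.█.█.█
████████████████
█...............█
██..............██
█.█.............█.█
████............████
█...█...........█...█
██..██..........██..██
█.█.█.█.........█.█.█.█
████████........████████

Derivation:
r0=0: █
r1=1: ██
r2=10: █.█
r3=11: ████
r4=100: █...█
r5=101: ██..██
r6=110: █.█.█.█
r7=111: ████████
r8=1000: █.......█
r9=1001: ██......██
r10=1010: █.█.....█.█
r11=1011: ████....████
r12=1100: █...█...█...█
r13=1101: ██..██..██..██
r14=1110: █.█.█.█.█.█.█.█
r15=1111: ████████████████
r16=10000: █...............█
r17=10001: ██..............██
r18=10010: █.█.............█.█
r19=10011: ████............████
r20=10100: █...█...........█...█
r21=10101: ██..██..........██..██
r22=10110: █.█.█.█.........█.█.█.█
r23=10111: ████████........████████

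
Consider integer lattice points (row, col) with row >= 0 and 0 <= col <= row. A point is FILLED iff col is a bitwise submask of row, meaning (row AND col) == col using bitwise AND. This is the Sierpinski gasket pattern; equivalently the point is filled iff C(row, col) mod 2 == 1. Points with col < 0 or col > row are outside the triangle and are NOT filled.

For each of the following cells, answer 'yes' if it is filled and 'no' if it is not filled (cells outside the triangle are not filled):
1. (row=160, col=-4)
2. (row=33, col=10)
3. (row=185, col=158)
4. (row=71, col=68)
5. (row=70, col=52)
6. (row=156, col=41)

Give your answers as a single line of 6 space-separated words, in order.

Answer: no no no yes no no

Derivation:
(160,-4): col outside [0, 160] -> not filled
(33,10): row=0b100001, col=0b1010, row AND col = 0b0 = 0; 0 != 10 -> empty
(185,158): row=0b10111001, col=0b10011110, row AND col = 0b10011000 = 152; 152 != 158 -> empty
(71,68): row=0b1000111, col=0b1000100, row AND col = 0b1000100 = 68; 68 == 68 -> filled
(70,52): row=0b1000110, col=0b110100, row AND col = 0b100 = 4; 4 != 52 -> empty
(156,41): row=0b10011100, col=0b101001, row AND col = 0b1000 = 8; 8 != 41 -> empty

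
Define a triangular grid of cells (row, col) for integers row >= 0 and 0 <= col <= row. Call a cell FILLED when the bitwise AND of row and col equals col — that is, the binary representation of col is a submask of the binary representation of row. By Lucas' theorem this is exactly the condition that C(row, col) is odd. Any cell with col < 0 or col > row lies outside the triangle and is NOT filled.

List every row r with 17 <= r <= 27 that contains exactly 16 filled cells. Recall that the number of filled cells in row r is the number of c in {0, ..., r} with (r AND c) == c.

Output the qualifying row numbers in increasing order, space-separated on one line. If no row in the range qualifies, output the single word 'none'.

Row r has 2^popcount(r) filled cells, so we need popcount(r) = log2(16) = 4.
Scan r = 17..27 and keep those with exactly 4 one-bits:
r=17=10001 popcount=2 -> skip
r=18=10010 popcount=2 -> skip
r=19=10011 popcount=3 -> skip
r=20=10100 popcount=2 -> skip
r=21=10101 popcount=3 -> skip
r=22=10110 popcount=3 -> skip
r=23=10111 popcount=4 -> KEEP
r=24=11000 popcount=2 -> skip
r=25=11001 popcount=3 -> skip
r=26=11010 popcount=3 -> skip
r=27=11011 popcount=4 -> KEEP
Kept rows: 23 27

Answer: 23 27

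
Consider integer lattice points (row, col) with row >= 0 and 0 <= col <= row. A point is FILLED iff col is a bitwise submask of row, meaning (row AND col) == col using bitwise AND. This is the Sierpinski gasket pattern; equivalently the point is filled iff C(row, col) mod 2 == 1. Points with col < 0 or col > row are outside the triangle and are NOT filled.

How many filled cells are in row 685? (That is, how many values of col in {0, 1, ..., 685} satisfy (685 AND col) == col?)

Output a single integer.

685 in binary = 1010101101
popcount(685) = number of 1-bits in 1010101101 = 6
A col c satisfies (685 AND c) == c iff every set bit of c is also set in 685; each of the 6 set bits of 685 can independently be on or off in c.
count = 2^6 = 64

Answer: 64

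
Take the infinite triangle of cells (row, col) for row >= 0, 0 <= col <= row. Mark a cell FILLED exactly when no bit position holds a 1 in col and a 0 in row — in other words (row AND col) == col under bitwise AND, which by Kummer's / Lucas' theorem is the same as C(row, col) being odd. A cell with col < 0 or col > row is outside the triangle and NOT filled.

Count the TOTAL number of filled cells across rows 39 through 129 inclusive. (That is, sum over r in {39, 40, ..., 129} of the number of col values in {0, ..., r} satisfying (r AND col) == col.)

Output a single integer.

r39=100111 pc4: +16 =16
r40=101000 pc2: +4 =20
r41=101001 pc3: +8 =28
r42=101010 pc3: +8 =36
r43=101011 pc4: +16 =52
r44=101100 pc3: +8 =60
r45=101101 pc4: +16 =76
r46=101110 pc4: +16 =92
r47=101111 pc5: +32 =124
r48=110000 pc2: +4 =128
r49=110001 pc3: +8 =136
r50=110010 pc3: +8 =144
r51=110011 pc4: +16 =160
r52=110100 pc3: +8 =168
r53=110101 pc4: +16 =184
r54=110110 pc4: +16 =200
r55=110111 pc5: +32 =232
r56=111000 pc3: +8 =240
r57=111001 pc4: +16 =256
r58=111010 pc4: +16 =272
r59=111011 pc5: +32 =304
r60=111100 pc4: +16 =320
r61=111101 pc5: +32 =352
r62=111110 pc5: +32 =384
r63=111111 pc6: +64 =448
r64=1000000 pc1: +2 =450
r65=1000001 pc2: +4 =454
r66=1000010 pc2: +4 =458
r67=1000011 pc3: +8 =466
r68=1000100 pc2: +4 =470
r69=1000101 pc3: +8 =478
r70=1000110 pc3: +8 =486
r71=1000111 pc4: +16 =502
r72=1001000 pc2: +4 =506
r73=1001001 pc3: +8 =514
r74=1001010 pc3: +8 =522
r75=1001011 pc4: +16 =538
r76=1001100 pc3: +8 =546
r77=1001101 pc4: +16 =562
r78=1001110 pc4: +16 =578
r79=1001111 pc5: +32 =610
r80=1010000 pc2: +4 =614
r81=1010001 pc3: +8 =622
r82=1010010 pc3: +8 =630
r83=1010011 pc4: +16 =646
r84=1010100 pc3: +8 =654
r85=1010101 pc4: +16 =670
r86=1010110 pc4: +16 =686
r87=1010111 pc5: +32 =718
r88=1011000 pc3: +8 =726
r89=1011001 pc4: +16 =742
r90=1011010 pc4: +16 =758
r91=1011011 pc5: +32 =790
r92=1011100 pc4: +16 =806
r93=1011101 pc5: +32 =838
r94=1011110 pc5: +32 =870
r95=1011111 pc6: +64 =934
r96=1100000 pc2: +4 =938
r97=1100001 pc3: +8 =946
r98=1100010 pc3: +8 =954
r99=1100011 pc4: +16 =970
r100=1100100 pc3: +8 =978
r101=1100101 pc4: +16 =994
r102=1100110 pc4: +16 =1010
r103=1100111 pc5: +32 =1042
r104=1101000 pc3: +8 =1050
r105=1101001 pc4: +16 =1066
r106=1101010 pc4: +16 =1082
r107=1101011 pc5: +32 =1114
r108=1101100 pc4: +16 =1130
r109=1101101 pc5: +32 =1162
r110=1101110 pc5: +32 =1194
r111=1101111 pc6: +64 =1258
r112=1110000 pc3: +8 =1266
r113=1110001 pc4: +16 =1282
r114=1110010 pc4: +16 =1298
r115=1110011 pc5: +32 =1330
r116=1110100 pc4: +16 =1346
r117=1110101 pc5: +32 =1378
r118=1110110 pc5: +32 =1410
r119=1110111 pc6: +64 =1474
r120=1111000 pc4: +16 =1490
r121=1111001 pc5: +32 =1522
r122=1111010 pc5: +32 =1554
r123=1111011 pc6: +64 =1618
r124=1111100 pc5: +32 =1650
r125=1111101 pc6: +64 =1714
r126=1111110 pc6: +64 =1778
r127=1111111 pc7: +128 =1906
r128=10000000 pc1: +2 =1908
r129=10000001 pc2: +4 =1912

Answer: 1912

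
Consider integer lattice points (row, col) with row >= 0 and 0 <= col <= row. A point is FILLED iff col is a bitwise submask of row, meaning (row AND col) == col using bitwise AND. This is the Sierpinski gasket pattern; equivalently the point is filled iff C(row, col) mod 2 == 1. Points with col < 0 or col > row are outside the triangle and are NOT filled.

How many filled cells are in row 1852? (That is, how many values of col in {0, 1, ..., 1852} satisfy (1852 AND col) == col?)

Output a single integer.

Answer: 128

Derivation:
1852 in binary = 11100111100
popcount(1852) = number of 1-bits in 11100111100 = 7
A col c satisfies (1852 AND c) == c iff every set bit of c is also set in 1852; each of the 7 set bits of 1852 can independently be on or off in c.
count = 2^7 = 128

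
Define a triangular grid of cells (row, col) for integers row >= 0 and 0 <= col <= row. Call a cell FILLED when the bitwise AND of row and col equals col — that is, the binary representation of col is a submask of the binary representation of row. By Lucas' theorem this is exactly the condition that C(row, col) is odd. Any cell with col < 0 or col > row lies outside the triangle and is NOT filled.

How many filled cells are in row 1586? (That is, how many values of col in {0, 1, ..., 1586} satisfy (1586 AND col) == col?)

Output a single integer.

Answer: 32

Derivation:
1586 in binary = 11000110010
popcount(1586) = number of 1-bits in 11000110010 = 5
A col c satisfies (1586 AND c) == c iff every set bit of c is also set in 1586; each of the 5 set bits of 1586 can independently be on or off in c.
count = 2^5 = 32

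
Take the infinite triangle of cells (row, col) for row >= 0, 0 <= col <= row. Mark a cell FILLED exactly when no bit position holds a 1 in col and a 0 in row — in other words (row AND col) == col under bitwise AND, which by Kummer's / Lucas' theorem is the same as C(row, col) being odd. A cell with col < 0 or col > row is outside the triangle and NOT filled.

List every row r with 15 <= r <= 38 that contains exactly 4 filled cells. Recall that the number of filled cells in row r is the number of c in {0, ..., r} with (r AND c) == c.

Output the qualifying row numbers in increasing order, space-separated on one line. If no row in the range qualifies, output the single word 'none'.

Row r has 2^popcount(r) filled cells, so we need popcount(r) = log2(4) = 2.
Scan r = 15..38 and keep those with exactly 2 one-bits:
r=15=1111 popcount=4 -> skip
r=16=10000 popcount=1 -> skip
r=17=10001 popcount=2 -> KEEP
r=18=10010 popcount=2 -> KEEP
r=19=10011 popcount=3 -> skip
r=20=10100 popcount=2 -> KEEP
r=21=10101 popcount=3 -> skip
r=22=10110 popcount=3 -> skip
r=23=10111 popcount=4 -> skip
r=24=11000 popcount=2 -> KEEP
r=25=11001 popcount=3 -> skip
r=26=11010 popcount=3 -> skip
r=27=11011 popcount=4 -> skip
r=28=11100 popcount=3 -> skip
r=29=11101 popcount=4 -> skip
r=30=11110 popcount=4 -> skip
r=31=11111 popcount=5 -> skip
r=32=100000 popcount=1 -> skip
r=33=100001 popcount=2 -> KEEP
r=34=100010 popcount=2 -> KEEP
r=35=100011 popcount=3 -> skip
r=36=100100 popcount=2 -> KEEP
r=37=100101 popcount=3 -> skip
r=38=100110 popcount=3 -> skip
Kept rows: 17 18 20 24 33 34 36

Answer: 17 18 20 24 33 34 36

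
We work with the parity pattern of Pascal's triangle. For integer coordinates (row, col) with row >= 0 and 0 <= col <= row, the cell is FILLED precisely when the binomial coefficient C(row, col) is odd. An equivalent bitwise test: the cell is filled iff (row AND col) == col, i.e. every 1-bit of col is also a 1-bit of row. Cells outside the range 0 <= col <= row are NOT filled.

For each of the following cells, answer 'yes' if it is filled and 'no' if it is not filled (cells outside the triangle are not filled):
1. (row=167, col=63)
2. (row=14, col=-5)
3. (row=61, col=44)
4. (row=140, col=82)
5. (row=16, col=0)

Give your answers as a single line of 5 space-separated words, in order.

(167,63): row=0b10100111, col=0b111111, row AND col = 0b100111 = 39; 39 != 63 -> empty
(14,-5): col outside [0, 14] -> not filled
(61,44): row=0b111101, col=0b101100, row AND col = 0b101100 = 44; 44 == 44 -> filled
(140,82): row=0b10001100, col=0b1010010, row AND col = 0b0 = 0; 0 != 82 -> empty
(16,0): row=0b10000, col=0b0, row AND col = 0b0 = 0; 0 == 0 -> filled

Answer: no no yes no yes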